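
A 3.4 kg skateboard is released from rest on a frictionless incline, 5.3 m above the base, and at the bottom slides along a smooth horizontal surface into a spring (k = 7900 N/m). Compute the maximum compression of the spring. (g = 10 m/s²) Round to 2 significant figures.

At max compression the skateboard is momentarily at rest: mgh = ½kx²
x = √(2mgh/k) = √(2 × 3.4 × 10 × 5.3 / 7900) = 0.2136 m

x = 0.21 m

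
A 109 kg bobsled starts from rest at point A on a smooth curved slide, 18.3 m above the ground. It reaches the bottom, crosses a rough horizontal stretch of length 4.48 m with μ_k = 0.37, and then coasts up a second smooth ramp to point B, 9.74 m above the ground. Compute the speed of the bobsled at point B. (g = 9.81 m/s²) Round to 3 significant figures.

Energy at A: mgh₁ = (109)(9.81)(18.3) = 19568 J
Friction loss: W_f = μ_k mg d = 1772 J
At B: ½mv² + mgh₂ = mgh₁ − W_f
½mv² = 19568 − 1772 − 10415 = 7380.7 J
v = √(2 × 7380.7/109) = 11.64 m/s

v = 11.6 m/s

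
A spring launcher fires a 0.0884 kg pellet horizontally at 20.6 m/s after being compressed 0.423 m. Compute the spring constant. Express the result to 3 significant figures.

½kx² = ½mv²
k = mv²/x² = (0.0884)(20.6)²/(0.423)² = 209.7 N/m

k = 210 N/m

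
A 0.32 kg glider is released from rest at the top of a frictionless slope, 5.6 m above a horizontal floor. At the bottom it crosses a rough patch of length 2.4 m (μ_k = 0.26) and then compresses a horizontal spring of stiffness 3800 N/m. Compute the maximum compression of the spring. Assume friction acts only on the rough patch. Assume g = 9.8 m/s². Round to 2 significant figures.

x = 0.091 m

Initial energy: E₁ = mgh = (0.32)(9.8)(5.6) = 17.562 J
Friction removes W_f = μ_k mg d = (0.26)(0.32)(9.8)(2.4) = 1.957 J
Energy reaching the spring: E = 17.562 − 1.957 = 15.605 J
At max compression ½kx² = E ⇒ x = √(2E/k) = √(2 × 15.605/3800) = 0.09063 m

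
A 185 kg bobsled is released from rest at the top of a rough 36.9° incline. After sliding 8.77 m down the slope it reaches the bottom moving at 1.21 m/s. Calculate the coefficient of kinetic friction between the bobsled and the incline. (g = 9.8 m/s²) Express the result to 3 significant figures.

μ_k = 0.740

mgh = ½mv² + μ_k (mg cosθ) L, with h = L sinθ
mgL sinθ = 9546.7 J; ½mv² = 135.43 J
W_f = 9546.7 − 135.43 = 9411 J
μ_k = W_f/(mg cosθ · L) = 9411/(1450 × 8.77) = 0.7402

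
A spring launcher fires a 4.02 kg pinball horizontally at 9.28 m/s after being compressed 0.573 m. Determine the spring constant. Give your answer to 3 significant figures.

Energy stored in the spring equals the launch KE: ½kx² = ½mv²
k = mv²/x² = (4.02)(9.28)²/(0.573)² = 1054 N/m

k = 1050 N/m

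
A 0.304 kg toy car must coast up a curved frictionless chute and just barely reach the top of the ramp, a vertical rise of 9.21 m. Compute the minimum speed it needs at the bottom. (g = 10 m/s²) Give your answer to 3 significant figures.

At the top it is momentarily at rest, so all KE converts to PE: ½mv² = mgh
v = √(2gh) = √(2 × 10 × 9.21) = 13.57 m/s

v = 13.6 m/s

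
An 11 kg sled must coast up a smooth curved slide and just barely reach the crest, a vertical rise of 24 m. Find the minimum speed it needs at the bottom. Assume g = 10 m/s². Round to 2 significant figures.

v = 22 m/s

At the top it is momentarily at rest, so all KE converts to PE: ½mv² = mgh
v = √(2gh) = √(2 × 10 × 24) = 21.91 m/s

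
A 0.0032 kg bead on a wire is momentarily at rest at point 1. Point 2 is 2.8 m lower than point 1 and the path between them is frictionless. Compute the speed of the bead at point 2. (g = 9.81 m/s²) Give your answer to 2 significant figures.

v = 7.4 m/s

Energy conservation between the two points: mgh = ½mv²
v = √(2gh) = √(2 × 9.81 × 2.8) = √54.936 = 7.412 m/s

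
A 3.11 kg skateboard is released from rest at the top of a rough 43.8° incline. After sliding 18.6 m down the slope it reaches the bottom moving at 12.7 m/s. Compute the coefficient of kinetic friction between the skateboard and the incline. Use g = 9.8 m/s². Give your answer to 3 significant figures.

Energy balance down the incline: mg L sinθ − ½mv² = μ_k (mg cosθ) L
mgL sinθ = 392.37 J; ½mv² = 250.81 J
W_f = 392.37 − 250.81 = 141.6 J
μ_k = W_f/(mg cosθ · L) = 141.6/(22.00 × 18.6) = 0.3460

μ_k = 0.346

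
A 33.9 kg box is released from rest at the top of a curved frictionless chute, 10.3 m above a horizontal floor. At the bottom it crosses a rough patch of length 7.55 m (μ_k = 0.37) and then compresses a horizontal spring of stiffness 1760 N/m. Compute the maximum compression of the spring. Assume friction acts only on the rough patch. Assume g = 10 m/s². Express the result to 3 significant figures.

Initial energy: E₁ = mgh = (33.9)(10)(10.3) = 3491.7 J
Friction removes W_f = μ_k mg d = (0.37)(33.9)(10)(7.55) = 947.0 J
Energy reaching the spring: E = 3491.7 − 947.0 = 2544.7 J
At max compression ½kx² = E ⇒ x = √(2E/k) = √(2 × 2544.7/1760) = 1.701 m

x = 1.70 m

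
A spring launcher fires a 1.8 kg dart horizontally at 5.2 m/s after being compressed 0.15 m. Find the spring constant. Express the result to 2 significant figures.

k = 2200 N/m

½kx² = ½mv²
k = mv²/x² = (1.8)(5.2)²/(0.15)² = 2163 N/m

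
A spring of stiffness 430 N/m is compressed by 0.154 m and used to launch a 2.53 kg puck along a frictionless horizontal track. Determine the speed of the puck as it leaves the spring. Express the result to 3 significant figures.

Spring PE converts entirely to kinetic energy: ½kx² = ½mv²
v = x√(k/m) = 0.154 × √(430/2.53) = 2.008 m/s

v = 2.01 m/s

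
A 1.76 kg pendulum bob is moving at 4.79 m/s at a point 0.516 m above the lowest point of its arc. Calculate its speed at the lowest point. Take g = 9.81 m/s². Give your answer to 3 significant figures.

v = 5.75 m/s

By conservation of mechanical energy, ½mv₀² + mgh = ½mv²
v² = v₀² + 2gh = (4.79)² + 2(9.81)(0.516) = 33.068
v = √33.068 = 5.750 m/s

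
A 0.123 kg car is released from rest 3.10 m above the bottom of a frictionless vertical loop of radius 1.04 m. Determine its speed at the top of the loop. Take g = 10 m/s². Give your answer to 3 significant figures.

Energy conservation: mgh = ½mv_top² + mg(2r)
v_top² = 2g(h − 2r) = 2(10)(3.10 − 2.080) = 20.40
v_top = 4.517 m/s

v = 4.52 m/s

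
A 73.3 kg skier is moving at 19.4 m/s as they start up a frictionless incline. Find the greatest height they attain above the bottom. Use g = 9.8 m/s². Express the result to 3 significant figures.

h = 19.2 m

Setting KE at the bottom equal to PE gained: ½mv² = mgh
h = v²/(2g) = 19.4²/(2 × 9.8) = 19.20 m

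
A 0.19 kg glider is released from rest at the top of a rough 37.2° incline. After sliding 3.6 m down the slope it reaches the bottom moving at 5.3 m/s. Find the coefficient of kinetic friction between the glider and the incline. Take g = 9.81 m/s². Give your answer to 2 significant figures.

Energy balance down the incline: mg L sinθ − ½mv² = μ_k (mg cosθ) L
mgL sinθ = 4.0569 J; ½mv² = 2.6685 J
W_f = 4.0569 − 2.6685 = 1.388 J
μ_k = W_f/(mg cosθ · L) = 1.388/(1.485 × 3.6) = 0.2598

μ_k = 0.26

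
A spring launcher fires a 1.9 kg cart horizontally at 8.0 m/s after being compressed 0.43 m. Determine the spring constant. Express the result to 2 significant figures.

½kx² = ½mv²
k = mv²/x² = (1.9)(8.0)²/(0.43)² = 657.7 N/m

k = 660 N/m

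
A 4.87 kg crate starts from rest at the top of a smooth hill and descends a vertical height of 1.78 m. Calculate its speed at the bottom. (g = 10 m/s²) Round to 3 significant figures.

v = 5.97 m/s

Energy conservation between the two points: mgh = ½mv²
v = √(2gh) = √(2 × 10 × 1.78) = √35.600 = 5.967 m/s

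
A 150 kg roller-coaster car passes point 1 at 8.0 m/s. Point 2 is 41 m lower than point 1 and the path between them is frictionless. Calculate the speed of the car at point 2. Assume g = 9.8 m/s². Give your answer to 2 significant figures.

Energy conservation between the two points: ½mv₀² + mgh = ½mv²
v² = v₀² + 2gh = (8.0)² + 2(9.8)(41) = 867.60
v = √867.60 = 29.46 m/s

v = 29 m/s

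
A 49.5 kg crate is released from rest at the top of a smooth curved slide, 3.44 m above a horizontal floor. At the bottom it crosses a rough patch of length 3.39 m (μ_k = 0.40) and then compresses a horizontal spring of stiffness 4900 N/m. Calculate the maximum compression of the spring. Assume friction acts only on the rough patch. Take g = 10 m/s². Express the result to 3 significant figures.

x = 0.649 m

Initial energy: E₁ = mgh = (49.5)(10)(3.44) = 1702.8 J
Friction removes W_f = μ_k mg d = (0.40)(49.5)(10)(3.39) = 671.2 J
Energy reaching the spring: E = 1702.8 − 671.2 = 1031.6 J
At max compression ½kx² = E ⇒ x = √(2E/k) = √(2 × 1031.6/4900) = 0.6489 m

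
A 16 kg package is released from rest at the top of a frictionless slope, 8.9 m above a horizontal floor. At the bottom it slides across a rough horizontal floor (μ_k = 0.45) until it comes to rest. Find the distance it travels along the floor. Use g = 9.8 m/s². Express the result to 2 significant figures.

Energy at the top = energy at the end + work done against friction:
At rest all PE has been dissipated by friction: mgh = μ_k m g d
d = h/μ_k = 8.9/0.45 = 19.78 m

d = 20 m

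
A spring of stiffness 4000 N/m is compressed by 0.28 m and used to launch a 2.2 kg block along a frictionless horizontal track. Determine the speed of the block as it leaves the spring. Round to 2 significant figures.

v = 12 m/s

The block leaves the spring when the spring is at natural length, so ½kx² = ½mv²
v = x√(k/m) = 0.28 × √(4000/2.2) = 11.94 m/s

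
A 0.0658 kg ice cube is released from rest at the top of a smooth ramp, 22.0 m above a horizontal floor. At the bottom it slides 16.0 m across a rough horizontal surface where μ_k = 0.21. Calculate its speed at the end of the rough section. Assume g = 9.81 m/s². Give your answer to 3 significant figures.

v = 19.1 m/s

Energy bookkeeping (friction removes W_f = μ_k N d):
mgh = ½mv² + μ_k m g d
W_f = μ_k mg d = (0.21)(0.0658)(9.81)(16.0) = 2.169 J
½mv² = mgh − W_f = 14.201 − 2.169 = 12.032 J
v = √(2 × 12.032/0.0658) = 19.12 m/s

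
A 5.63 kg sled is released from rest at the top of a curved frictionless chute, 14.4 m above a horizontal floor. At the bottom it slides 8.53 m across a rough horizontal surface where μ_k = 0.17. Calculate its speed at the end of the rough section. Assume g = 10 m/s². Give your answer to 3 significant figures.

v = 16.1 m/s

Energy at the top = energy at the end + work done against friction:
mgh = ½mv² + μ_k m g d
W_f = μ_k mg d = (0.17)(5.63)(10)(8.53) = 81.64 J
½mv² = mgh − W_f = 810.72 − 81.64 = 729.08 J
v = √(2 × 729.08/5.63) = 16.09 m/s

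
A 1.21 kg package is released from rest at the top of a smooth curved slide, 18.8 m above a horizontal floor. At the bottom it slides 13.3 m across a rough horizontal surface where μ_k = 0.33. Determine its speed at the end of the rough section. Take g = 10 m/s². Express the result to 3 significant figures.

Applying the work–energy principle:
mgh = ½mv² + μ_k m g d
W_f = μ_k mg d = (0.33)(1.21)(10)(13.3) = 53.11 J
½mv² = mgh − W_f = 227.48 − 53.11 = 174.37 J
v = √(2 × 174.37/1.21) = 16.98 m/s

v = 17.0 m/s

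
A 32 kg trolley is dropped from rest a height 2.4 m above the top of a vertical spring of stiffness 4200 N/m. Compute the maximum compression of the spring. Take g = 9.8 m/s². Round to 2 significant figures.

Let x be the compression. The total drop is H + x, and the trolley is instantaneously at rest at max compression, so energy conservation gives:
mg(H + x) = ½kx²
½(4200)x² − (32)(9.8)x − (32)(9.8)(2.4) = 0
2100x² − 313.6x − 752.6 = 0
x = [313.6 + √(98345 + 6.3222e+06)]/(2 × 2100) = 0.6780 m

x = 0.68 m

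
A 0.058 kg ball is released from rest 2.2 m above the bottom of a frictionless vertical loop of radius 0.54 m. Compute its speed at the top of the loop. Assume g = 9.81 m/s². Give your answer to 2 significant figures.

v = 4.7 m/s

Energy conservation: mgh = ½mv_top² + mg(2r)
v_top² = 2g(h − 2r) = 2(9.81)(2.2 − 1.080) = 21.97
v_top = 4.688 m/s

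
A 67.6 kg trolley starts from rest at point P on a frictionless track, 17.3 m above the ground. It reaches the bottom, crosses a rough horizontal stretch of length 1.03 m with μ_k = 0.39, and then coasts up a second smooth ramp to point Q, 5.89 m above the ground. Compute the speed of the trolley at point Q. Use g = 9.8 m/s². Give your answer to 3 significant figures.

Energy at P: mgh₁ = (67.6)(9.8)(17.3) = 11461 J
Friction loss: W_f = μ_k mg d = 266.1 J
At Q: ½mv² + mgh₂ = mgh₁ − W_f
½mv² = 11461 − 266.1 − 3902.0 = 7292.8 J
v = √(2 × 7292.8/67.6) = 14.69 m/s

v = 14.7 m/s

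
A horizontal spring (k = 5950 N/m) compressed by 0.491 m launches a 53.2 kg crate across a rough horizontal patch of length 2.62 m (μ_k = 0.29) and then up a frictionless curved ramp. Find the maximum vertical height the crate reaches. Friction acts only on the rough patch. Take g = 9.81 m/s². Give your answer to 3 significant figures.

Spring energy: E₀ = ½kx² = ½(5950)(0.491)² = 717.22 J
Friction: W_f = μ_k mg d = (0.29)(53.2)(9.81)(2.62) = 396.5 J
Energy at base of ramp: E = 717.22 − 396.5 = 320.68 J
At max height all remaining energy is PE: mgh = E ⇒ h = E/(mg) = 320.68/(53.2 × 9.81) = 0.6145 m

h = 0.614 m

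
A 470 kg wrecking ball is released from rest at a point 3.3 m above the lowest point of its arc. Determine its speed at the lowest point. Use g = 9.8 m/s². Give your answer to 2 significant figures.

v = 8.0 m/s

Equating total energy at the two states: mgh = ½mv²
The mass cancels from both sides.
v = √(2gh) = √(2 × 9.8 × 3.3) = √64.680 = 8.042 m/s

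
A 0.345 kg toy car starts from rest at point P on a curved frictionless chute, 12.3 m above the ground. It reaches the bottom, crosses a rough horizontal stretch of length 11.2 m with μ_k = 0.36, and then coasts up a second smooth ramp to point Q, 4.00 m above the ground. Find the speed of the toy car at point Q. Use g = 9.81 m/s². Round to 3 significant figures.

Energy at P: mgh₁ = (0.345)(9.81)(12.3) = 41.629 J
Friction loss: W_f = μ_k mg d = 13.65 J
At Q: ½mv² + mgh₂ = mgh₁ − W_f
½mv² = 41.629 − 13.65 − 13.538 = 14.445 J
v = √(2 × 14.445/0.345) = 9.151 m/s

v = 9.15 m/s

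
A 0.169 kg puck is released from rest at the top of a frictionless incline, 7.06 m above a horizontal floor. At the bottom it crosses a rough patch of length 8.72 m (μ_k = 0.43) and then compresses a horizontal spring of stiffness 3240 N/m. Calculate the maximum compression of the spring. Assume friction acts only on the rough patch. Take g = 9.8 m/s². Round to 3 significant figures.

x = 0.0582 m

Initial energy: E₁ = mgh = (0.169)(9.8)(7.06) = 11.693 J
Friction removes W_f = μ_k mg d = (0.43)(0.169)(9.8)(8.72) = 6.210 J
Energy reaching the spring: E = 11.693 − 6.210 = 5.4827 J
At max compression ½kx² = E ⇒ x = √(2E/k) = √(2 × 5.4827/3240) = 0.05818 m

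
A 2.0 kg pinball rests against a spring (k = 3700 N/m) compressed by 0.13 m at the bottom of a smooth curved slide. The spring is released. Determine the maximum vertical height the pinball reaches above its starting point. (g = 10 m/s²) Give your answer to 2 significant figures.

All spring PE becomes gravitational PE at the highest point: ½kx² = mgh
h = kx²/(2mg) = (3700)(0.13)²/(2 × 2.0 × 10) = 1.563 m

h = 1.6 m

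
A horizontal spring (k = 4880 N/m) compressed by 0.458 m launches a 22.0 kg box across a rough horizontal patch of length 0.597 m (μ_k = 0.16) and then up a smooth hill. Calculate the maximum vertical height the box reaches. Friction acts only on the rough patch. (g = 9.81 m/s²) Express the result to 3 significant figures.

Spring energy: E₀ = ½kx² = ½(4880)(0.458)² = 511.82 J
Friction: W_f = μ_k mg d = (0.16)(22.0)(9.81)(0.597) = 20.62 J
Energy at base of ramp: E = 511.82 − 20.62 = 491.21 J
At max height all remaining energy is PE: mgh = E ⇒ h = E/(mg) = 491.21/(22.0 × 9.81) = 2.276 m

h = 2.28 m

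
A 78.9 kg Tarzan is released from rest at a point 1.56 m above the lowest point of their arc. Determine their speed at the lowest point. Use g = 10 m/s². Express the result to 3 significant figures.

By conservation of mechanical energy, mgh = ½mv²
v = √(2gh) = √(2 × 10 × 1.56) = √31.200 = 5.586 m/s

v = 5.59 m/s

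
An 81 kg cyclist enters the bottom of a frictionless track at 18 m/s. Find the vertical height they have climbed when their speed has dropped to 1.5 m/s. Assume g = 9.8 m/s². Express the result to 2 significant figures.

Energy balance between the two points: ½mv₁² = ½mv₂² + mgh
h = (v₁² − v₂²)/(2g) = (18² − 1.5²)/(2 × 9.8) = 16.42 m

h = 16 m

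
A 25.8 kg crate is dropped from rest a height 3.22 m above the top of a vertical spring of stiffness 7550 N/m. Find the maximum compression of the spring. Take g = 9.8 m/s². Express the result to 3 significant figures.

Measuring PE from the top of the relaxed spring, at max compression the crate has dropped H + x with zero KE, so:
mg(H + x) = ½kx²
½(7550)x² − (25.8)(9.8)x − (25.8)(9.8)(3.22) = 0
3775x² − 252.8x − 814.1 = 0
x = [252.8 + √(63928 + 1.2294e+07)]/(2 × 3775) = 0.4991 m

x = 0.499 m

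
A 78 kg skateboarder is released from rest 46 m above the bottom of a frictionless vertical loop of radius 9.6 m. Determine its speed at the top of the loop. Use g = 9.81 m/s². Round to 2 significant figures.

Energy conservation: mgh = ½mv_top² + mg(2r)
v_top² = 2g(h − 2r) = 2(9.81)(46 − 19.20) = 525.8
v_top = 22.93 m/s

v = 23 m/s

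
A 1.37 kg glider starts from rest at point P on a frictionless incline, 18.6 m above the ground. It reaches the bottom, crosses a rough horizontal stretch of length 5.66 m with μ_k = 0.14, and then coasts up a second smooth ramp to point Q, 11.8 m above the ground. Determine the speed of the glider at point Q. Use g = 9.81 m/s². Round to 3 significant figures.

v = 10.9 m/s

Energy at P: mgh₁ = (1.37)(9.81)(18.6) = 249.98 J
Friction loss: W_f = μ_k mg d = 10.65 J
At Q: ½mv² + mgh₂ = mgh₁ − W_f
½mv² = 249.98 − 10.65 − 158.59 = 80.740 J
v = √(2 × 80.740/1.37) = 10.86 m/s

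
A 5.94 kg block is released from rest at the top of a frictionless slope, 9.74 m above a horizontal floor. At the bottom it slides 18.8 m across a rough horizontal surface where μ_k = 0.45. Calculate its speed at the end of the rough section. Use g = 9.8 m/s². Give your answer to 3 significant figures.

v = 5.01 m/s

Energy at the top = energy at the end + work done against friction:
mgh = ½mv² + μ_k m g d
W_f = μ_k mg d = (0.45)(5.94)(9.8)(18.8) = 492.5 J
½mv² = mgh − W_f = 566.98 − 492.5 = 74.511 J
v = √(2 × 74.511/5.94) = 5.009 m/s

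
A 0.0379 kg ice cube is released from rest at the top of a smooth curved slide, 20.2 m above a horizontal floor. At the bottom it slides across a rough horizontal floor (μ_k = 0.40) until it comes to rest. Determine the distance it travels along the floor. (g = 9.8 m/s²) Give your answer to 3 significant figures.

Energy bookkeeping (friction removes W_f = μ_k N d):
At rest all PE has been dissipated by friction: mgh = μ_k m g d
d = h/μ_k = 20.2/0.40 = 50.50 m

d = 50.5 m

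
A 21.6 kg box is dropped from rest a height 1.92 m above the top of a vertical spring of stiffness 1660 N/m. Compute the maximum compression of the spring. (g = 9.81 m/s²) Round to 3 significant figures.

Measuring PE from the top of the relaxed spring, at max compression the box has dropped H + x with zero KE, so:
mg(H + x) = ½kx²
½(1660)x² − (21.6)(9.81)x − (21.6)(9.81)(1.92) = 0
830.0x² − 211.9x − 406.8 = 0
x = [211.9 + √(44900 + 1.3507e+06)]/(2 × 830.0) = 0.8393 m

x = 0.839 m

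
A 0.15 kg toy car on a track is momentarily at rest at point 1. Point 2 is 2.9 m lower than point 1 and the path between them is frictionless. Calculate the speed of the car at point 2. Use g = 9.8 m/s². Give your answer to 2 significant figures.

Equating total energy at the two states: mgh = ½mv²
v = √(2gh) = √(2 × 9.8 × 2.9) = √56.840 = 7.539 m/s

v = 7.5 m/s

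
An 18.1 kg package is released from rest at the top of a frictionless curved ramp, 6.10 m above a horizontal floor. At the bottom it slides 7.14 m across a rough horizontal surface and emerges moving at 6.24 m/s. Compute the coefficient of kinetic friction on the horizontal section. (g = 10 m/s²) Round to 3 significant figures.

Energy at the top = energy at the end + work done against friction:
mgh = ½mv² + μ_k m g d
mgh = 1104.1 J; ½mv² = 352.39 J
W_f = 1104.1 − 352.39 = 751.7 J
μ_k = W_f/(mg·d) = 751.7/(181.0 × 7.14) = 0.5817

μ_k = 0.582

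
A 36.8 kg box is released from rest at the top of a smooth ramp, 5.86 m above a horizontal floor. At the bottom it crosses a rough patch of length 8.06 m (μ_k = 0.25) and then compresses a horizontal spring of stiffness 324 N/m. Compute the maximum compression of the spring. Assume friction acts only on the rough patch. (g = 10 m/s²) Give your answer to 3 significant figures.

Initial energy: E₁ = mgh = (36.8)(10)(5.86) = 2156.5 J
Friction removes W_f = μ_k mg d = (0.25)(36.8)(10)(8.06) = 741.5 J
Energy reaching the spring: E = 2156.5 − 741.5 = 1415.0 J
At max compression ½kx² = E ⇒ x = √(2E/k) = √(2 × 1415.0/324) = 2.955 m

x = 2.96 m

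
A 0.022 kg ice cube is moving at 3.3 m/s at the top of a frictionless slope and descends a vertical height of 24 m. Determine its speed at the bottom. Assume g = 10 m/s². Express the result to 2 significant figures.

By conservation of mechanical energy, ½mv₀² + mgh = ½mv²
v² = v₀² + 2gh = (3.3)² + 2(10)(24) = 490.89
v = √490.89 = 22.16 m/s

v = 22 m/s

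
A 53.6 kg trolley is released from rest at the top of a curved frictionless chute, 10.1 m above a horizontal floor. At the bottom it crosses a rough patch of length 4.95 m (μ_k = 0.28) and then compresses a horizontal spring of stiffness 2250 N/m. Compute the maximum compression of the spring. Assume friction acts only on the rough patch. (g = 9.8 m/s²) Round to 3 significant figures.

x = 2.02 m

Initial energy: E₁ = mgh = (53.6)(9.8)(10.1) = 5305.3 J
Friction removes W_f = μ_k mg d = (0.28)(53.6)(9.8)(4.95) = 728.0 J
Energy reaching the spring: E = 5305.3 − 728.0 = 4577.3 J
At max compression ½kx² = E ⇒ x = √(2E/k) = √(2 × 4577.3/2250) = 2.017 m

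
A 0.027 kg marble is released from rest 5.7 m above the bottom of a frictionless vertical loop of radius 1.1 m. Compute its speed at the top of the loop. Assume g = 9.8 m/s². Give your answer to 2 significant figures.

v = 8.3 m/s

Energy conservation: mgh = ½mv_top² + mg(2r)
v_top² = 2g(h − 2r) = 2(9.8)(5.7 − 2.200) = 68.60
v_top = 8.283 m/s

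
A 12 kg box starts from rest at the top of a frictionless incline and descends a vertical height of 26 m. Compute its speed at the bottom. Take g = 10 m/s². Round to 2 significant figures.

Energy conservation between the two points: mgh = ½mv²
The mass cancels from both sides.
v = √(2gh) = √(2 × 10 × 26) = √520.00 = 22.80 m/s

v = 23 m/s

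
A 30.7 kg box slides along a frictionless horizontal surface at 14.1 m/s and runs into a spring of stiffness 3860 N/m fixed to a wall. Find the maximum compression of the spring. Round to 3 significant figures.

x = 1.26 m

At max compression the box is momentarily at rest: ½mv² = ½kx²
x = v√(m/k) = 14.1 × √(30.7/3860) = 1.257 m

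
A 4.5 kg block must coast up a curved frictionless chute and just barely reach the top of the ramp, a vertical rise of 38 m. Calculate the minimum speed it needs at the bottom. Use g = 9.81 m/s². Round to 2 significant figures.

v = 27 m/s

At the top it is momentarily at rest, so all KE converts to PE: ½mv² = mgh
v = √(2gh) = √(2 × 9.81 × 38) = 27.30 m/s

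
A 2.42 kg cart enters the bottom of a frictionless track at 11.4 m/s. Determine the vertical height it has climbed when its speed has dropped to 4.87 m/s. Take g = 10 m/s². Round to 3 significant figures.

h = 5.31 m

Energy balance between the two points: ½mv₁² = ½mv₂² + mgh
h = (v₁² − v₂²)/(2g) = (11.4² − 4.87²)/(2 × 10) = 5.312 m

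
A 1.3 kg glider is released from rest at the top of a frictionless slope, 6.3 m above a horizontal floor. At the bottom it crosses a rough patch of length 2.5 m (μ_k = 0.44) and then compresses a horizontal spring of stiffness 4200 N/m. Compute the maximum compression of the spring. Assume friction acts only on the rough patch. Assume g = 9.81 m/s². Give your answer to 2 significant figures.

Initial energy: E₁ = mgh = (1.3)(9.81)(6.3) = 80.344 J
Friction removes W_f = μ_k mg d = (0.44)(1.3)(9.81)(2.5) = 14.03 J
Energy reaching the spring: E = 80.344 − 14.03 = 66.316 J
At max compression ½kx² = E ⇒ x = √(2E/k) = √(2 × 66.316/4200) = 0.1777 m

x = 0.18 m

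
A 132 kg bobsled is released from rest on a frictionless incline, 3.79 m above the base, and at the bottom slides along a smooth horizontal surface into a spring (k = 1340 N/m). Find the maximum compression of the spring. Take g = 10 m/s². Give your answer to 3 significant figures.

x = 2.73 m

Gravitational PE at the top equals spring PE at max compression: mgh = ½kx²
x = √(2mgh/k) = √(2 × 132 × 10 × 3.79 / 1340) = 2.733 m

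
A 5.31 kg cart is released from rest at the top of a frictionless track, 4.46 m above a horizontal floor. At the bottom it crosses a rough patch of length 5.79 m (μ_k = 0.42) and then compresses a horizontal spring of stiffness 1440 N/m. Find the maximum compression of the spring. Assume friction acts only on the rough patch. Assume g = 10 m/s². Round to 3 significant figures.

x = 0.387 m

Initial energy: E₁ = mgh = (5.31)(10)(4.46) = 236.83 J
Friction removes W_f = μ_k mg d = (0.42)(5.31)(10)(5.79) = 129.1 J
Energy reaching the spring: E = 236.83 − 129.1 = 107.70 J
At max compression ½kx² = E ⇒ x = √(2E/k) = √(2 × 107.70/1440) = 0.3868 m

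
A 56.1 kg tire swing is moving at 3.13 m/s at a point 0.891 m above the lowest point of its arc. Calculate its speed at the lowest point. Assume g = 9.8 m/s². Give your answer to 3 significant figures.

By conservation of mechanical energy, ½mv₀² + mgh = ½mv²
The mass cancels from both sides.
v² = v₀² + 2gh = (3.13)² + 2(9.8)(0.891) = 27.261
v = √27.261 = 5.221 m/s

v = 5.22 m/s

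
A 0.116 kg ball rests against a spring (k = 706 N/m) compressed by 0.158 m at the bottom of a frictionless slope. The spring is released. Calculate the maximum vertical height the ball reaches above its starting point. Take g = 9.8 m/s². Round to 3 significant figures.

h = 7.75 m

All spring PE becomes gravitational PE at the highest point: ½kx² = mgh
h = kx²/(2mg) = (706)(0.158)²/(2 × 0.116 × 9.8) = 7.752 m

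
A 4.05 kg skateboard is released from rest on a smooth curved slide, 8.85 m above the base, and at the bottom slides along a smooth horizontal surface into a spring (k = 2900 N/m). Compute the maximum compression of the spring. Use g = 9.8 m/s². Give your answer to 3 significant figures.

x = 0.492 m

Gravitational PE at the top equals spring PE at max compression: mgh = ½kx²
x = √(2mgh/k) = √(2 × 4.05 × 9.8 × 8.85 / 2900) = 0.4922 m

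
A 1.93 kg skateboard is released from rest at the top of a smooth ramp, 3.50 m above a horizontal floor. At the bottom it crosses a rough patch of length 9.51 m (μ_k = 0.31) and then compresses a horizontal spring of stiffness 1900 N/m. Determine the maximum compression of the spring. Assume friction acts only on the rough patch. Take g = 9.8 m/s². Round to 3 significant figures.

x = 0.105 m

Initial energy: E₁ = mgh = (1.93)(9.8)(3.50) = 66.199 J
Friction removes W_f = μ_k mg d = (0.31)(1.93)(9.8)(9.51) = 55.76 J
Energy reaching the spring: E = 66.199 − 55.76 = 10.439 J
At max compression ½kx² = E ⇒ x = √(2E/k) = √(2 × 10.439/1900) = 0.1048 m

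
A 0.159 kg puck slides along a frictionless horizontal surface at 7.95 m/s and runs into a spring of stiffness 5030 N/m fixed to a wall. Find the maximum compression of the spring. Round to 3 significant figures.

All KE is stored as spring PE at maximum compression: ½mv² = ½kx²
x = v√(m/k) = 7.95 × √(0.159/5030) = 0.04470 m

x = 0.0447 m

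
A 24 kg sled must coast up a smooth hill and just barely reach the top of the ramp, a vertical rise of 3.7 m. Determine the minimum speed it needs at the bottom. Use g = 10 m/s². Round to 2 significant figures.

v = 8.6 m/s

At the top it is momentarily at rest, so all KE converts to PE: ½mv² = mgh
v = √(2gh) = √(2 × 10 × 3.7) = 8.602 m/s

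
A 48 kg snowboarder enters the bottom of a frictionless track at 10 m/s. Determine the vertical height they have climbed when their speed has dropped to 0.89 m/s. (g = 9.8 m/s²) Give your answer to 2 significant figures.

h = 5.1 m

Energy balance between the two points: ½mv₁² = ½mv₂² + mgh
h = (v₁² − v₂²)/(2g) = (10² − 0.89²)/(2 × 9.8) = 5.062 m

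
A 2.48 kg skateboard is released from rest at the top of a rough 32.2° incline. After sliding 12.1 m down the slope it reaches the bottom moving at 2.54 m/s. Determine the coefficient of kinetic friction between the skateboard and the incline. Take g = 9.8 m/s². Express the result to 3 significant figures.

Energy balance down the incline: mg L sinθ − ½mv² = μ_k (mg cosθ) L
mgL sinθ = 156.71 J; ½mv² = 8.0000 J
W_f = 156.71 − 8.0000 = 148.7 J
μ_k = W_f/(mg cosθ · L) = 148.7/(20.57 × 12.1) = 0.5976

μ_k = 0.598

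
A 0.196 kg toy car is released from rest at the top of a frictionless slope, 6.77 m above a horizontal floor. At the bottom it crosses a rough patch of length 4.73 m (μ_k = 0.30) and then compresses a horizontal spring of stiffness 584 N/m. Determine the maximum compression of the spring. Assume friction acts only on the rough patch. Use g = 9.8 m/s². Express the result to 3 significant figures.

Initial energy: E₁ = mgh = (0.196)(9.8)(6.77) = 13.004 J
Friction removes W_f = μ_k mg d = (0.30)(0.196)(9.8)(4.73) = 2.726 J
Energy reaching the spring: E = 13.004 − 2.726 = 10.278 J
At max compression ½kx² = E ⇒ x = √(2E/k) = √(2 × 10.278/584) = 0.1876 m

x = 0.188 m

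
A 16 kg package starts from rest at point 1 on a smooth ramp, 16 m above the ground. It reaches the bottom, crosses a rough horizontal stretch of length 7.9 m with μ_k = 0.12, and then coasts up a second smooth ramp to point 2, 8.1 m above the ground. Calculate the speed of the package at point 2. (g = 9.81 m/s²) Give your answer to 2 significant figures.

v = 12 m/s

Energy at 1: mgh₁ = (16)(9.81)(16) = 2511.4 J
Friction loss: W_f = μ_k mg d = 148.8 J
At 2: ½mv² + mgh₂ = mgh₁ − W_f
½mv² = 2511.4 − 148.8 − 1271.4 = 1091.2 J
v = √(2 × 1091.2/16) = 11.68 m/s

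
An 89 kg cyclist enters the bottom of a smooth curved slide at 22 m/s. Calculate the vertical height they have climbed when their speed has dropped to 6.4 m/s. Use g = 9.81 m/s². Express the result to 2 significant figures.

h = 23 m

Conservation of energy: ½mv₁² = ½mv₂² + mgh
h = (v₁² − v₂²)/(2g) = (22² − 6.4²)/(2 × 9.81) = 22.58 m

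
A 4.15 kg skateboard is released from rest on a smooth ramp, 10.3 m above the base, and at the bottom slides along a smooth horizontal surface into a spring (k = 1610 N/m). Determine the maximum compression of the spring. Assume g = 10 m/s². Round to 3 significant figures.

x = 0.729 m

Energy conservation (no friction) from release to max compression: mgh = ½kx²
x = √(2mgh/k) = √(2 × 4.15 × 10 × 10.3 / 1610) = 0.7287 m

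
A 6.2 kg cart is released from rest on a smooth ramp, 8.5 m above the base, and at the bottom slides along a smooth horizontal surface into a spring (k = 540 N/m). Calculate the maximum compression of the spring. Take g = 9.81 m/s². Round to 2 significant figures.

x = 1.4 m

Energy conservation (no friction) from release to max compression: mgh = ½kx²
x = √(2mgh/k) = √(2 × 6.2 × 9.81 × 8.5 / 540) = 1.384 m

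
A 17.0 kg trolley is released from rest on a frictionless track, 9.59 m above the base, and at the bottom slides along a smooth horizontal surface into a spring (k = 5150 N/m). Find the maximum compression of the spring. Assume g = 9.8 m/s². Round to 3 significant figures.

Gravitational PE at the top equals spring PE at max compression: mgh = ½kx²
x = √(2mgh/k) = √(2 × 17.0 × 9.8 × 9.59 / 5150) = 0.7877 m

x = 0.788 m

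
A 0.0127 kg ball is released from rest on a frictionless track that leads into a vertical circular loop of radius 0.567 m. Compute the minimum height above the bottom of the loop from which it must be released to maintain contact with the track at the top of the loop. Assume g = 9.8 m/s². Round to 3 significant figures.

At the top, for minimum speed gravity alone supplies the centripetal force: mg = mv_top²/r ⇒ v_top² = gr = 5.557 m²/s²
Energy conservation from release height h to the top (height 2r): mgh = ½mv_top² + mg(2r)
h = v_top²/(2g) + 2r = r/2 + 2r = 5r/2 = 1.417 m

h = 1.42 m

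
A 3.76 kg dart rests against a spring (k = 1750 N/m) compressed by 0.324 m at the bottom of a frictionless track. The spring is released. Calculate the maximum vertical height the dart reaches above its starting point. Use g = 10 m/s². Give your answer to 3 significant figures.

At maximum height the dart is at rest, so ½kx² = mgh
h = kx²/(2mg) = (1750)(0.324)²/(2 × 3.76 × 10) = 2.443 m

h = 2.44 m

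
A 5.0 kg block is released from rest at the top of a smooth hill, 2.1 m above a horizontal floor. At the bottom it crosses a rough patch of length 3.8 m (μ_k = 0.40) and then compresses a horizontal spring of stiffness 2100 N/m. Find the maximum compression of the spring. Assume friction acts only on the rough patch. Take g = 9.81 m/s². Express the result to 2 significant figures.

x = 0.16 m

Initial energy: E₁ = mgh = (5.0)(9.81)(2.1) = 103.01 J
Friction removes W_f = μ_k mg d = (0.40)(5.0)(9.81)(3.8) = 74.56 J
Energy reaching the spring: E = 103.01 − 74.56 = 28.449 J
At max compression ½kx² = E ⇒ x = √(2E/k) = √(2 × 28.449/2100) = 0.1646 m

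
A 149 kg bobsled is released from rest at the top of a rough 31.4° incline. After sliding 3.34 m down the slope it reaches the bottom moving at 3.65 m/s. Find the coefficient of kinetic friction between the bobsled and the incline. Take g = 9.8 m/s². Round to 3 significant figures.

μ_k = 0.372

mgh = ½mv² + μ_k (mg cosθ) L, with h = L sinθ
mgL sinθ = 2541.0 J; ½mv² = 992.53 J
W_f = 2541.0 − 992.53 = 1548 J
μ_k = W_f/(mg cosθ · L) = 1548/(1246 × 3.34) = 0.3720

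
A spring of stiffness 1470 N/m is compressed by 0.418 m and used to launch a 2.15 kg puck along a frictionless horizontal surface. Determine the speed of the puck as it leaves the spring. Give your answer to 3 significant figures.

Spring PE converts entirely to kinetic energy: ½kx² = ½mv²
v = x√(k/m) = 0.418 × √(1470/2.15) = 10.93 m/s

v = 10.9 m/s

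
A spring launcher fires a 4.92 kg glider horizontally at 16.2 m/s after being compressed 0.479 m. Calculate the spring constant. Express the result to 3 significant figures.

½kx² = ½mv²
k = mv²/x² = (4.92)(16.2)²/(0.479)² = 5628 N/m

k = 5630 N/m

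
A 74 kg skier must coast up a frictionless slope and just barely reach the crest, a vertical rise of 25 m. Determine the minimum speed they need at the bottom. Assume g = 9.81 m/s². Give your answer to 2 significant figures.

At the top they are momentarily at rest, so all KE converts to PE: ½mv² = mgh
v = √(2gh) = √(2 × 9.81 × 25) = 22.15 m/s

v = 22 m/s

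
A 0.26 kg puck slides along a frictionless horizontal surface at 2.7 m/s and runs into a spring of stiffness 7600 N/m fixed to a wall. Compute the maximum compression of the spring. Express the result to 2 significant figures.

All KE is stored as spring PE at maximum compression: ½mv² = ½kx²
x = v√(m/k) = 2.7 × √(0.26/7600) = 0.01579 m

x = 0.016 m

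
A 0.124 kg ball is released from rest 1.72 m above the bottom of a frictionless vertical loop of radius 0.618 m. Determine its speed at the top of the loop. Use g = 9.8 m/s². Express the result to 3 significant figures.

Energy conservation: mgh = ½mv_top² + mg(2r)
v_top² = 2g(h − 2r) = 2(9.8)(1.72 − 1.236) = 9.486
v_top = 3.080 m/s

v = 3.08 m/s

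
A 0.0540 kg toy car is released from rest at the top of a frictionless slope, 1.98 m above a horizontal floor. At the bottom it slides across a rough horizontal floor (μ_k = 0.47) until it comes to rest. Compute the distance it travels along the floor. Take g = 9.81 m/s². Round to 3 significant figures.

d = 4.21 m

Applying the work–energy principle:
At rest all PE has been dissipated by friction: mgh = μ_k m g d
d = h/μ_k = 1.98/0.47 = 4.213 m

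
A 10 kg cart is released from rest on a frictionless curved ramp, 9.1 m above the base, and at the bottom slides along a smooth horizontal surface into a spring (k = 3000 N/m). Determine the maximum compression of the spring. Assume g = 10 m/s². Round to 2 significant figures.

x = 0.78 m

At max compression the cart is momentarily at rest: mgh = ½kx²
x = √(2mgh/k) = √(2 × 10 × 10 × 9.1 / 3000) = 0.7789 m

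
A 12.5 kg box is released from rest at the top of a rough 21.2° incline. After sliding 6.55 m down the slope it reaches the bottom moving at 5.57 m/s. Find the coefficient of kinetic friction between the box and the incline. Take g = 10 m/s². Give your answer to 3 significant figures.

μ_k = 0.134

The energy dissipated by friction is the PE lost minus the KE gained:
mgL sinθ = 296.08 J; ½mv² = 193.91 J
W_f = 296.08 − 193.91 = 102.2 J
μ_k = W_f/(mg cosθ · L) = 102.2/(116.5 × 6.55) = 0.1339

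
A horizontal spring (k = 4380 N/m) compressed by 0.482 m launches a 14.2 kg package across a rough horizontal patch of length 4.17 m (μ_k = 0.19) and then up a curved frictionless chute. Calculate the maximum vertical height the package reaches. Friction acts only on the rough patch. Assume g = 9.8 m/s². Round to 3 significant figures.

Spring energy: E₀ = ½kx² = ½(4380)(0.482)² = 508.79 J
Friction: W_f = μ_k mg d = (0.19)(14.2)(9.8)(4.17) = 110.3 J
Energy at base of ramp: E = 508.79 − 110.3 = 398.53 J
At max height all remaining energy is PE: mgh = E ⇒ h = E/(mg) = 398.53/(14.2 × 9.8) = 2.864 m

h = 2.86 m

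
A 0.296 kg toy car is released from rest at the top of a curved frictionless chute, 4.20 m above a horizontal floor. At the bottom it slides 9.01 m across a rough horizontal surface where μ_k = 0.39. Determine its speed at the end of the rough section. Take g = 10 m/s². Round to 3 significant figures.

Applying the work–energy principle:
mgh = ½mv² + μ_k m g d
W_f = μ_k mg d = (0.39)(0.296)(10)(9.01) = 10.40 J
½mv² = mgh − W_f = 12.432 − 10.40 = 2.0309 J
v = √(2 × 2.0309/0.296) = 3.704 m/s

v = 3.70 m/s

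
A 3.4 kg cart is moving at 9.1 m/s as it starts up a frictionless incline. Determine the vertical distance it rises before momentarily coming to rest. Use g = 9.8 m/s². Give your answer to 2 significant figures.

h = 4.2 m

Setting KE at the bottom equal to PE gained: ½mv² = mgh
h = v²/(2g) = 9.1²/(2 × 9.8) = 4.225 m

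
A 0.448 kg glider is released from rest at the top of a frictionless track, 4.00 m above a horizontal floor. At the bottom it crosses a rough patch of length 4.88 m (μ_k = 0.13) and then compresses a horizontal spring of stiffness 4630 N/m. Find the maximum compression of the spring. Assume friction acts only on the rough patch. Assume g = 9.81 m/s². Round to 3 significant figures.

Initial energy: E₁ = mgh = (0.448)(9.81)(4.00) = 17.580 J
Friction removes W_f = μ_k mg d = (0.13)(0.448)(9.81)(4.88) = 2.788 J
Energy reaching the spring: E = 17.580 − 2.788 = 14.791 J
At max compression ½kx² = E ⇒ x = √(2E/k) = √(2 × 14.791/4630) = 0.07993 m

x = 0.0799 m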